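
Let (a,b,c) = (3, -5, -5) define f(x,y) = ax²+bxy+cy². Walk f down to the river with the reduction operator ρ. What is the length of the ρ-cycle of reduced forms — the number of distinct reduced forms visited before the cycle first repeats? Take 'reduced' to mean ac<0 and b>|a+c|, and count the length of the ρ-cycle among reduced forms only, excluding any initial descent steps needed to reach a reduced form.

D = 85, ⌊√D⌋ = 9
descent: ρ → (-5,5,3)  [lands on river]
river: ρ → (3,7,-3)
river: ρ → (-3,5,5)
river: ρ → (5,5,-3)
river: ρ → (-3,7,3)
river: ρ → (3,5,-5)
ρ-cycle length = 6 (tail of 1 descent step not counted)

6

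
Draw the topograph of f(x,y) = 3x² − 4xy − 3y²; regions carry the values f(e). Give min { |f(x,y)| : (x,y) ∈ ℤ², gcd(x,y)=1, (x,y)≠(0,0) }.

descent: ρ → (-3,4,3)  [lands on river]
river: ρ → (3,2,-4)
river: ρ → (-4,6,1)
river: ρ → (1,6,-4)
river: ρ → (-4,2,3)
river: ρ → (3,4,-3)
river: ρ → (-3,2,4)
river: ρ → (4,6,-1)
river: ρ → (-1,6,4)
river: ρ → (4,2,-3)
closes: descent 1, river 10
min |a| on river = 1

1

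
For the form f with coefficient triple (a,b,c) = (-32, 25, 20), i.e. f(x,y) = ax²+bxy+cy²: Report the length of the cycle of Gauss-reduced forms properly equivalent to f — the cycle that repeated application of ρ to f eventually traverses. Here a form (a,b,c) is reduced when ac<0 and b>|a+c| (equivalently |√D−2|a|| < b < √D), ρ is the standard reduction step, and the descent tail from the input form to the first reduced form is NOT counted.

D = 3185, ⌊√D⌋ = 56
river: ρ → (20,55,-2)
river: ρ → (-2,53,47)
river: ρ → (47,41,-8)
river: ρ → (-8,55,5)
river: ρ → (5,55,-8)
river: ρ → (-8,41,47)
river: ρ → (47,53,-2)
river: ρ → (-2,55,20)
river: ρ → (20,25,-32)
river: ρ → (-32,39,13)
river: ρ → (13,39,-32)
river: ρ → (-32,25,20)
ρ-cycle length = 12 (tail of 0 descent steps not counted)

12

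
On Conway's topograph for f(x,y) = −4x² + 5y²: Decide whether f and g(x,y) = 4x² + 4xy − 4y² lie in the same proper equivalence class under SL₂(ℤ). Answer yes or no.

D₁ = 80, D₂ = 80
river cycle of f (length 2): (-4, 8, 1), (1, 8, -4)
river cycle of g (length 2): (-4, 4, 4), (4, 4, -4)
cycles differ ⇒ inequivalent

no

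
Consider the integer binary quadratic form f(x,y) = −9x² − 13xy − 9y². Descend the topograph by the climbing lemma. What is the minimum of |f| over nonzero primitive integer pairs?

translate: b→-5 (≡13 mod 18), so (9,13,9)→(9,-5,5)
flip: (9,-5,5)→(5,5,9)
reduced (well bottom): (5,5,9) with a≤c, −a<b≤a
well minimum |f| = |-5| = 5 (negative-definite)

5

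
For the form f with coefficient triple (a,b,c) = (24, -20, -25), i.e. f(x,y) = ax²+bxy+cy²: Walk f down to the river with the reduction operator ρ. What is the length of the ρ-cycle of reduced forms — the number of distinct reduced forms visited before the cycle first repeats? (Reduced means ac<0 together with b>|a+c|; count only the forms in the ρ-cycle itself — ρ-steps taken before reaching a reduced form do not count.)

D = 2800, ⌊√D⌋ = 52
descent: ρ → (-25,20,24)  [lands on river]
river: ρ → (24,28,-21)
river: ρ → (-21,14,31)
river: ρ → (31,48,-4)
river: ρ → (-4,48,31)
river: ρ → (31,14,-21)
river: ρ → (-21,28,24)
river: ρ → (24,20,-25)
river: ρ → (-25,30,19)
river: ρ → (19,46,-9)
river: ρ → (-9,44,24)
river: ρ → (24,52,-1)
river: ρ → (-1,52,24)
river: ρ → (24,44,-9)
river: ρ → (-9,46,19)
river: ρ → (19,30,-25)
ρ-cycle length = 16 (tail of 1 descent step not counted)

16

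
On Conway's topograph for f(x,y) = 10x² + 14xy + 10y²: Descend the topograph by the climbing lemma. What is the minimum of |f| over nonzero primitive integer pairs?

translate: b→-6 (≡14 mod 20), so (10,14,10)→(10,-6,6)
flip: (10,-6,6)→(6,6,10)
reduced (well bottom): (6,6,10) with a≤c, −a<b≤a
well minimum = a = 6

6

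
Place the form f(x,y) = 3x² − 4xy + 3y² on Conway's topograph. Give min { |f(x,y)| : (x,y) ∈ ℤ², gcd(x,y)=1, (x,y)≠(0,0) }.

translate: b→2 (≡-4 mod 6), so (3,-4,3)→(3,2,2)
flip: (3,2,2)→(2,-2,3)
translate: b→2 (≡-2 mod 4), so (2,-2,3)→(2,2,3)
reduced (well bottom): (2,2,3) with a≤c, −a<b≤a
well minimum = a = 2

2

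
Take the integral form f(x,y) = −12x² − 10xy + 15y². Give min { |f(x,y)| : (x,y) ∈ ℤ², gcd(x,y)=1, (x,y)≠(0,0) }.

descent: ρ → (15,10,-12)  [lands on river]
river: ρ → (-12,14,13)
river: ρ → (13,12,-13)
river: ρ → (-13,14,12)
river: ρ → (12,10,-15)
river: ρ → (-15,20,7)
river: ρ → (7,22,-12)
river: ρ → (-12,26,3)
river: ρ → (3,28,-3)
river: ρ → (-3,26,12)
river: ρ → (12,22,-7)
river: ρ → (-7,20,15)
closes: descent 1, river 12
min |a| on river = 3

3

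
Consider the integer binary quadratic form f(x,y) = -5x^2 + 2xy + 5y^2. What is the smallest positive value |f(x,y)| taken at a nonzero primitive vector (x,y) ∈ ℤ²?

river: ρ → (5,8,-2)
river: ρ → (-2,8,5)
river: ρ → (5,2,-5)
river: ρ → (-5,8,2)
river: ρ → (2,8,-5)
river: ρ → (-5,2,5)
closes: descent 0, river 6
min |a| on river = 2

2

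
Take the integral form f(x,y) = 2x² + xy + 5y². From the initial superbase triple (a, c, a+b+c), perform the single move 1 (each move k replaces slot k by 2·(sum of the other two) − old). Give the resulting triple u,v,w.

start (2,5,8) = (f(1,0),f(0,1),f(1,1))
replace slot 1: 2·(5+8) − 2 = 24 → (24,5,8)

24,5,8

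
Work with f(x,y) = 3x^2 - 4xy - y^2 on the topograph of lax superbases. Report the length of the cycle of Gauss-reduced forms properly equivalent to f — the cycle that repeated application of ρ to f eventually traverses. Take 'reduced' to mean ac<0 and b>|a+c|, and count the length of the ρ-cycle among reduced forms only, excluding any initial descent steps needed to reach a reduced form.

D = 28, ⌊√D⌋ = 5
descent: ρ → (-1,4,3)  [lands on river]
river: ρ → (3,2,-2)
river: ρ → (-2,2,3)
river: ρ → (3,4,-1)
ρ-cycle length = 4 (tail of 1 descent step not counted)

4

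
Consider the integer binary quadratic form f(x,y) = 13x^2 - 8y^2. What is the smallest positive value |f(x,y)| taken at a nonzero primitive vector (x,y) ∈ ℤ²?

descent: ρ → (-8,16,5)  [lands on river]
river: ρ → (5,14,-11)
river: ρ → (-11,8,8)
river: ρ → (8,8,-11)
river: ρ → (-11,14,5)
river: ρ → (5,16,-8)
closes: descent 1, river 6
min |a| on river = 5

5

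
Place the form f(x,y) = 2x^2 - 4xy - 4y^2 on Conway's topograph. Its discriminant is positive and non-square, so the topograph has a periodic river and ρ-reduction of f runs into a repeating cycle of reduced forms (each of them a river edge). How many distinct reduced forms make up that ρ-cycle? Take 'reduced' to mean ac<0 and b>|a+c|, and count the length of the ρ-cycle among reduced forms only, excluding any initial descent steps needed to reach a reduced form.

D = 48, ⌊√D⌋ = 6
descent: ρ → (-4,4,2)  [lands on river]
river: ρ → (2,4,-4)
ρ-cycle length = 2 (tail of 1 descent step not counted)

2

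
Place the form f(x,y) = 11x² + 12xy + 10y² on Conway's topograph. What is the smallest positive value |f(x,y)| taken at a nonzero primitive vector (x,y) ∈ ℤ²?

translate: b→-10 (≡12 mod 22), so (11,12,10)→(11,-10,9)
flip: (11,-10,9)→(9,10,11)
translate: b→-8 (≡10 mod 18), so (9,10,11)→(9,-8,10)
reduced (well bottom): (9,-8,10) with a≤c, −a<b≤a
well minimum = a = 9

9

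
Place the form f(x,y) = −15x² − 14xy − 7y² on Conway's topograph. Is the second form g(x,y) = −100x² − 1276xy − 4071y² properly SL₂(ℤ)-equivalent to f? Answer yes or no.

D₁ = -224, D₂ = -224
f is negative-definite; reduce −f:
−f: flip: (15,14,7)→(7,-14,15)
−f: translate: b→0 (≡-14 mod 14), so (7,-14,15)→(7,0,8)
−f: reduced (well bottom): (7,0,8) with a≤c, −a<b≤a
flip sign back: reduced form of f is (-7,0,-8)
g is negative-definite; reduce −g:
−g: translate: b→76 (≡1276 mod 200), so (100,1276,4071)→(100,76,15)
−g: flip: (100,76,15)→(15,-76,100)
−g: translate: b→14 (≡-76 mod 30), so (15,-76,100)→(15,14,7)
−g: flip: (15,14,7)→(7,-14,15)
−g: translate: b→0 (≡-14 mod 14), so (7,-14,15)→(7,0,8)
−g: reduced (well bottom): (7,0,8) with a≤c, −a<b≤a
flip sign back: reduced form of g is (-7,0,-8)
reduced forms (-7, 0, -8) vs (-7, 0, -8) ⇒ equivalent

yes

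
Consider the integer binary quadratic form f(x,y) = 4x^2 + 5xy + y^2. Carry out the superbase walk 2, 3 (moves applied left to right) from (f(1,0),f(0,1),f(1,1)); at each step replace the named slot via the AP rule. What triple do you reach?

start (4,1,10) = (f(1,0),f(0,1),f(1,1))
replace slot 2: 2·(4+10) − 1 = 27 → (4,27,10)
replace slot 3: 2·(4+27) − 10 = 52 → (4,27,52)

4,27,52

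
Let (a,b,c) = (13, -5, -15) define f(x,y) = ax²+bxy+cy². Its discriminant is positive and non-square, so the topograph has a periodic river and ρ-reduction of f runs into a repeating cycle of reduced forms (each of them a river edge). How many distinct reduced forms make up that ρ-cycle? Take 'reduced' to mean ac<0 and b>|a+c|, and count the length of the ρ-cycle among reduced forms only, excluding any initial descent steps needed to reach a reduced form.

D = 805, ⌊√D⌋ = 28
descent: ρ → (-15,5,13)  [lands on river]
river: ρ → (13,21,-7)
river: ρ → (-7,21,13)
river: ρ → (13,5,-15)
river: ρ → (-15,25,3)
river: ρ → (3,23,-23)
river: ρ → (-23,23,3)
river: ρ → (3,25,-15)
ρ-cycle length = 8 (tail of 1 descent step not counted)

8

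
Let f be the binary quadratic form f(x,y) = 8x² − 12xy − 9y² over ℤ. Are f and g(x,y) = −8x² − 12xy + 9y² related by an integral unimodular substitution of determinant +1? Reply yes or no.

D₁ = 432, D₂ = 432
river cycle of f (length 8): (-9, 12, 8), (8, 20, -1), (-1, 20, 8), (8, 12, -9), (-9, 6, 11), (11, 16, -4), (-4, 16, 11), (11, 6, -9)
river cycle of g (length 8): (9, 12, -8), (-8, 20, 1), (1, 20, -8), (-8, 12, 9), (9, 6, -11), (-11, 16, 4), (4, 16, -11), (-11, 6, 9)
cycles differ ⇒ inequivalent

no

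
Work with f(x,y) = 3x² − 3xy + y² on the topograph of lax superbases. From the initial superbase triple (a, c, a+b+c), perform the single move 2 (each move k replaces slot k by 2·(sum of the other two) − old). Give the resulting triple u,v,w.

start (3,1,1) = (f(1,0),f(0,1),f(1,1))
replace slot 2: 2·(3+1) − 1 = 7 → (3,7,1)

3,7,1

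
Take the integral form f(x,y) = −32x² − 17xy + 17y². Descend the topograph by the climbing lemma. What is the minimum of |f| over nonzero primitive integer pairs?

descent: ρ → (17,17,-32)  [lands on river]
river: ρ → (-32,47,2)
river: ρ → (2,49,-8)
river: ρ → (-8,47,8)
river: ρ → (8,49,-2)
river: ρ → (-2,47,32)
river: ρ → (32,17,-17)
river: ρ → (-17,17,32)
river: ρ → (32,47,-2)
river: ρ → (-2,49,8)
river: ρ → (8,47,-8)
river: ρ → (-8,49,2)
river: ρ → (2,47,-32)
river: ρ → (-32,17,17)
closes: descent 1, river 14
min |a| on river = 2

2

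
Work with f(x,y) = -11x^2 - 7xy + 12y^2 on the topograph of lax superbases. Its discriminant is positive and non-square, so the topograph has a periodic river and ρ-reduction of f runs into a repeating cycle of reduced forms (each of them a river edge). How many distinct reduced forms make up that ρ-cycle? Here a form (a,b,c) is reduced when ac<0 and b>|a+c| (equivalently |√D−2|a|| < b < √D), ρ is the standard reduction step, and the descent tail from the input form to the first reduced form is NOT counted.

D = 577, ⌊√D⌋ = 24
descent: ρ → (12,7,-11)  [lands on river]
river: ρ → (-11,15,8)
river: ρ → (8,17,-9)
river: ρ → (-9,19,6)
river: ρ → (6,17,-12)
river: ρ → (-12,7,11)
river: ρ → (11,15,-8)
river: ρ → (-8,17,9)
river: ρ → (9,19,-6)
river: ρ → (-6,17,12)
ρ-cycle length = 10 (tail of 1 descent step not counted)

10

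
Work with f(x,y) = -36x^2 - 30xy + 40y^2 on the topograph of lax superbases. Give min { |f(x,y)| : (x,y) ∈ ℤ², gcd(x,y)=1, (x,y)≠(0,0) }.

descent: ρ → (40,30,-36)  [lands on river]
river: ρ → (-36,42,34)
river: ρ → (34,26,-44)
river: ρ → (-44,62,16)
river: ρ → (16,66,-36)
river: ρ → (-36,78,4)
river: ρ → (4,74,-74)
river: ρ → (-74,74,4)
river: ρ → (4,78,-36)
river: ρ → (-36,66,16)
river: ρ → (16,62,-44)
river: ρ → (-44,26,34)
river: ρ → (34,42,-36)
river: ρ → (-36,30,40)
river: ρ → (40,50,-26)
river: ρ → (-26,54,36)
river: ρ → (36,18,-44)
river: ρ → (-44,70,10)
river: ρ → (10,70,-44)
river: ρ → (-44,18,36)
river: ρ → (36,54,-26)
river: ρ → (-26,50,40)
closes: descent 1, river 22
min |a| on river = 4

4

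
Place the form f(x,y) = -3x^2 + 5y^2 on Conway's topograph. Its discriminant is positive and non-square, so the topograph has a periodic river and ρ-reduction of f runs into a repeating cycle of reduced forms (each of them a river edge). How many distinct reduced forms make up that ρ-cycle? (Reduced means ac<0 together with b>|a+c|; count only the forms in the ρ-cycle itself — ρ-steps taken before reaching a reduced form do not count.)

D = 60, ⌊√D⌋ = 7
descent: ρ → (5,0,-3)
descent: ρ → (-3,6,2)  [lands on river]
river: ρ → (2,6,-3)
ρ-cycle length = 2 (tail of 2 descent steps not counted)

2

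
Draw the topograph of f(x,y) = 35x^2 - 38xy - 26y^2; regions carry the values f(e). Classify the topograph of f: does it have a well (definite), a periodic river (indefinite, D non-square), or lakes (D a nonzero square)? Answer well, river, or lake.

D = b²−4ac = (-38)² − 4·35·(-26) = 5084
D > 0 non-square ⇒ indefinite ⇒ periodic river

river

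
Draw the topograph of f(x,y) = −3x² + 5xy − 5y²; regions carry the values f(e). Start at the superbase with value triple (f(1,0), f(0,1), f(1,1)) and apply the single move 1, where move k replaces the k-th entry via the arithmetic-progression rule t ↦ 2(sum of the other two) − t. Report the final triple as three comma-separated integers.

start (-3,-5,-3) = (f(1,0),f(0,1),f(1,1))
replace slot 1: 2·((-5)+(-3)) − (-3) = -13 → (-13,-5,-3)

-13,-5,-3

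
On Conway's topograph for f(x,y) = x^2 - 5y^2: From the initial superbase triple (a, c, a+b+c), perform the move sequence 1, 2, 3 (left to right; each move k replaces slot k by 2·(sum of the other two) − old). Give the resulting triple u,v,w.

start (1,-5,-4) = (f(1,0),f(0,1),f(1,1))
replace slot 1: 2·((-5)+(-4)) − 1 = -19 → (-19,-5,-4)
replace slot 2: 2·((-19)+(-4)) − (-5) = -41 → (-19,-41,-4)
replace slot 3: 2·((-19)+(-41)) − (-4) = -116 → (-19,-41,-116)

-19,-41,-116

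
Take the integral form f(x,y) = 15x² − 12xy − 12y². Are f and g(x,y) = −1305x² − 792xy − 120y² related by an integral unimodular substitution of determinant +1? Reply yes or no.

D₁ = 864, D₂ = 864
river cycle of f (length 4): (-12, 12, 15), (15, 18, -9), (-9, 18, 15), (15, 12, -12)
river cycle of g (length 4): (-9, 18, 15), (15, 12, -12), (-12, 12, 15), (15, 18, -9)
cycles coincide ⇒ equivalent

yes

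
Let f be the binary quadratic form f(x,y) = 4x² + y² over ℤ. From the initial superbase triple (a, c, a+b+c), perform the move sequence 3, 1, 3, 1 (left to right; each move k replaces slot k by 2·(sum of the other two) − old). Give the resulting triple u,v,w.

start (4,1,5) = (f(1,0),f(0,1),f(1,1))
replace slot 3: 2·(4+1) − 5 = 5 → (4,1,5)
replace slot 1: 2·(1+5) − 4 = 8 → (8,1,5)
replace slot 3: 2·(8+1) − 5 = 13 → (8,1,13)
replace slot 1: 2·(1+13) − 8 = 20 → (20,1,13)

20,1,13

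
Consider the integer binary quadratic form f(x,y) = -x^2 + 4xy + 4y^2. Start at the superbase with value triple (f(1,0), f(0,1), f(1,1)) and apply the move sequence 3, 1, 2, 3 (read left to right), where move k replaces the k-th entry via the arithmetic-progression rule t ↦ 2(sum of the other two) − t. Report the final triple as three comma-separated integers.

start (-1,4,7) = (f(1,0),f(0,1),f(1,1))
replace slot 3: 2·((-1)+4) − 7 = -1 → (-1,4,-1)
replace slot 1: 2·(4+(-1)) − (-1) = 7 → (7,4,-1)
replace slot 2: 2·(7+(-1)) − 4 = 8 → (7,8,-1)
replace slot 3: 2·(7+8) − (-1) = 31 → (7,8,31)

7,8,31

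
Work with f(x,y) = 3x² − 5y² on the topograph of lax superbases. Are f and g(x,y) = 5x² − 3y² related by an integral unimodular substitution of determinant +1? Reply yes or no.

D₁ = 60, D₂ = 60
river cycle of f (length 2): (3, 6, -2), (-2, 6, 3)
river cycle of g (length 2): (-3, 6, 2), (2, 6, -3)
cycles differ ⇒ inequivalent

no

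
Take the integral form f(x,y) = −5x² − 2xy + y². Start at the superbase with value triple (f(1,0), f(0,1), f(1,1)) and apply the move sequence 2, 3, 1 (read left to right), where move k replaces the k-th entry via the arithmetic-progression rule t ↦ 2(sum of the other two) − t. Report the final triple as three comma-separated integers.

start (-5,1,-6) = (f(1,0),f(0,1),f(1,1))
replace slot 2: 2·((-5)+(-6)) − 1 = -23 → (-5,-23,-6)
replace slot 3: 2·((-5)+(-23)) − (-6) = -50 → (-5,-23,-50)
replace slot 1: 2·((-23)+(-50)) − (-5) = -141 → (-141,-23,-50)

-141,-23,-50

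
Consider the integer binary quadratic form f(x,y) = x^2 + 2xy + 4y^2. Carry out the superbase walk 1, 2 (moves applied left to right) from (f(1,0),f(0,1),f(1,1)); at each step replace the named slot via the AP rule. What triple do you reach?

start (1,4,7) = (f(1,0),f(0,1),f(1,1))
replace slot 1: 2·(4+7) − 1 = 21 → (21,4,7)
replace slot 2: 2·(21+7) − 4 = 52 → (21,52,7)

21,52,7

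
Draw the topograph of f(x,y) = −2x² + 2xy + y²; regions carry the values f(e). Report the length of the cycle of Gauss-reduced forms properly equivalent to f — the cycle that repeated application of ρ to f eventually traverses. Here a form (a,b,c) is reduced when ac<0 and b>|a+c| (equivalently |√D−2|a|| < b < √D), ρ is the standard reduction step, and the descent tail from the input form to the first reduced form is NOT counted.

D = 12, ⌊√D⌋ = 3
river: ρ → (1,2,-2)
river: ρ → (-2,2,1)
ρ-cycle length = 2 (tail of 0 descent steps not counted)

2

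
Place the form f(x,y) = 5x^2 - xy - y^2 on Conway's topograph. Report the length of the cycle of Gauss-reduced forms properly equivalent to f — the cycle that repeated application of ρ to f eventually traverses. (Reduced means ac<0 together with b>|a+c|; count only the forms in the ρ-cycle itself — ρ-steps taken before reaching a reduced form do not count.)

D = 21, ⌊√D⌋ = 4
descent: ρ → (-1,3,3)  [lands on river]
river: ρ → (3,3,-1)
ρ-cycle length = 2 (tail of 1 descent step not counted)

2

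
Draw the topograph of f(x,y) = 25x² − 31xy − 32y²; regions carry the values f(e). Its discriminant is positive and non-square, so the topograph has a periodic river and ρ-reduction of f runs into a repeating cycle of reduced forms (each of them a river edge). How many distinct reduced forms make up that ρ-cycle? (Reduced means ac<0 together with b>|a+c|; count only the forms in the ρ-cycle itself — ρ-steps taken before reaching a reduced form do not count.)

D = 4161, ⌊√D⌋ = 64
descent: ρ → (-32,31,25)  [lands on river]
river: ρ → (25,19,-38)
river: ρ → (-38,57,6)
river: ρ → (6,63,-8)
river: ρ → (-8,49,55)
river: ρ → (55,61,-2)
river: ρ → (-2,63,24)
river: ρ → (24,33,-32)
ρ-cycle length = 8 (tail of 1 descent step not counted)

8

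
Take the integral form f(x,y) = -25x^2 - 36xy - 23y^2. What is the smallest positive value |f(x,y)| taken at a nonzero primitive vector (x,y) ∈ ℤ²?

translate: b→-14 (≡36 mod 50), so (25,36,23)→(25,-14,12)
flip: (25,-14,12)→(12,14,25)
translate: b→-10 (≡14 mod 24), so (12,14,25)→(12,-10,23)
reduced (well bottom): (12,-10,23) with a≤c, −a<b≤a
well minimum |f| = |-12| = 12 (negative-definite)

12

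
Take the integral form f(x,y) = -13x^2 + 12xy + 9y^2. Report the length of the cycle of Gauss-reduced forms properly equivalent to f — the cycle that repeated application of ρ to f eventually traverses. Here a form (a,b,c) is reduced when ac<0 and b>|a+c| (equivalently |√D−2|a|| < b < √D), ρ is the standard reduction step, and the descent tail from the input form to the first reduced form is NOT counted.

D = 612, ⌊√D⌋ = 24
river: ρ → (9,24,-1)
river: ρ → (-1,24,9)
river: ρ → (9,12,-13)
river: ρ → (-13,14,8)
river: ρ → (8,18,-9)
river: ρ → (-9,18,8)
river: ρ → (8,14,-13)
river: ρ → (-13,12,9)
ρ-cycle length = 8 (tail of 0 descent steps not counted)

8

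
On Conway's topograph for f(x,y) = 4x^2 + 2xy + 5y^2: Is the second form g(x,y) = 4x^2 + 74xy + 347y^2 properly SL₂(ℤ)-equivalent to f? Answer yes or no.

D₁ = -76, D₂ = -76
f: reduced (well bottom): (4,2,5) with a≤c, −a<b≤a
g: translate: b→2 (≡74 mod 8), so (4,74,347)→(4,2,5)
g: reduced (well bottom): (4,2,5) with a≤c, −a<b≤a
reduced forms (4, 2, 5) vs (4, 2, 5) ⇒ equivalent

yes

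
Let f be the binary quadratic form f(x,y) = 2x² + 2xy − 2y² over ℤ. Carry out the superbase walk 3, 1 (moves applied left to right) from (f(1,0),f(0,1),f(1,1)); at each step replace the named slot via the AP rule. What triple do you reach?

start (2,-2,2) = (f(1,0),f(0,1),f(1,1))
replace slot 3: 2·(2+(-2)) − 2 = -2 → (2,-2,-2)
replace slot 1: 2·((-2)+(-2)) − 2 = -10 → (-10,-2,-2)

-10,-2,-2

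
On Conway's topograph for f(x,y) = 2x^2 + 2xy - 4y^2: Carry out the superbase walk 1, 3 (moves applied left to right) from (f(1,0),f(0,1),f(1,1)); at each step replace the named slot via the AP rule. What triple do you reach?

start (2,-4,0) = (f(1,0),f(0,1),f(1,1))
replace slot 1: 2·((-4)+0) − 2 = -10 → (-10,-4,0)
replace slot 3: 2·((-10)+(-4)) − 0 = -28 → (-10,-4,-28)

-10,-4,-28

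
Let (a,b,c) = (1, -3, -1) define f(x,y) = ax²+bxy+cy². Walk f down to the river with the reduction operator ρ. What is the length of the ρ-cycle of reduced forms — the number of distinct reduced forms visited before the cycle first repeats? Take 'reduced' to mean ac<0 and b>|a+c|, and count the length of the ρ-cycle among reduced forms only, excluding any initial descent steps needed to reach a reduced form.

D = 13, ⌊√D⌋ = 3
descent: ρ → (-1,3,1)  [lands on river]
river: ρ → (1,3,-1)
ρ-cycle length = 2 (tail of 1 descent step not counted)

2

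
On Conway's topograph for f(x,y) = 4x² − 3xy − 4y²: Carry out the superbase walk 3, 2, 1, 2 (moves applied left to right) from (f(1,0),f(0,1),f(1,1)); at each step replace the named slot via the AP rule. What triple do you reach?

start (4,-4,-3) = (f(1,0),f(0,1),f(1,1))
replace slot 3: 2·(4+(-4)) − (-3) = 3 → (4,-4,3)
replace slot 2: 2·(4+3) − (-4) = 18 → (4,18,3)
replace slot 1: 2·(18+3) − 4 = 38 → (38,18,3)
replace slot 2: 2·(38+3) − 18 = 64 → (38,64,3)

38,64,3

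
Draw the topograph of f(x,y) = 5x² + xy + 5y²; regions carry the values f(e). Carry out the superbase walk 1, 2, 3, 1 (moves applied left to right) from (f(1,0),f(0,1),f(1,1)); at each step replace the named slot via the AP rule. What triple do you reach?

start (5,5,11) = (f(1,0),f(0,1),f(1,1))
replace slot 1: 2·(5+11) − 5 = 27 → (27,5,11)
replace slot 2: 2·(27+11) − 5 = 71 → (27,71,11)
replace slot 3: 2·(27+71) − 11 = 185 → (27,71,185)
replace slot 1: 2·(71+185) − 27 = 485 → (485,71,185)

485,71,185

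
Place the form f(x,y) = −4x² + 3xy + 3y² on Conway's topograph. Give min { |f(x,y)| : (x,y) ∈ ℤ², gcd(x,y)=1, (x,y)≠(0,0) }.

river: ρ → (3,3,-4)
river: ρ → (-4,5,2)
river: ρ → (2,7,-1)
river: ρ → (-1,7,2)
river: ρ → (2,5,-4)
river: ρ → (-4,3,3)
closes: descent 0, river 6
min |a| on river = 1

1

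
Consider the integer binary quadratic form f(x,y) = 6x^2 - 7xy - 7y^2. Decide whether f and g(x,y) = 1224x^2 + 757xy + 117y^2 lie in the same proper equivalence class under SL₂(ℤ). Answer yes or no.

D₁ = 217, D₂ = 217
river cycle of f (length 16): (-7, 7, 6), (6, 5, -8), (-8, 11, 3), (3, 13, -4), (-4, 11, 6), (6, 13, -2), (-2, 11, 12), (12, 13, -1), (-1, 13, 12), (12, 11, -2), … (6 more)
river cycle of g (length 16): (6, 7, -7), (-7, 7, 6), (6, 5, -8), (-8, 11, 3), (3, 13, -4), (-4, 11, 6), (6, 13, -2), (-2, 11, 12), (12, 13, -1), (-1, 13, 12), … (6 more)
cycles coincide ⇒ equivalent

yes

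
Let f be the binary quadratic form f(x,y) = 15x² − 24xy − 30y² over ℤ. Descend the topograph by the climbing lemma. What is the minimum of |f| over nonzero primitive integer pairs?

descent: ρ → (-30,24,15)  [lands on river]
river: ρ → (15,36,-18)
river: ρ → (-18,36,15)
river: ρ → (15,24,-30)
river: ρ → (-30,36,9)
river: ρ → (9,36,-30)
closes: descent 1, river 6
min |a| on river = 9

9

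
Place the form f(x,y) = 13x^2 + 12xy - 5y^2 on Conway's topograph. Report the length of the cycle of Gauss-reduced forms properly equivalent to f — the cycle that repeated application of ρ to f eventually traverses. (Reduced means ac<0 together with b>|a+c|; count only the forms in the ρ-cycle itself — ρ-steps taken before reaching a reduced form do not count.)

D = 404, ⌊√D⌋ = 20
river: ρ → (-5,18,4)
river: ρ → (4,14,-13)
river: ρ → (-13,12,5)
river: ρ → (5,18,-4)
river: ρ → (-4,14,13)
river: ρ → (13,12,-5)
ρ-cycle length = 6 (tail of 0 descent steps not counted)

6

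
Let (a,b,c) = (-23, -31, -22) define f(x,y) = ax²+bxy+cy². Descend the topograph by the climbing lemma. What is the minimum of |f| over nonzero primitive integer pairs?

translate: b→-15 (≡31 mod 46), so (23,31,22)→(23,-15,14)
flip: (23,-15,14)→(14,15,23)
translate: b→-13 (≡15 mod 28), so (14,15,23)→(14,-13,22)
reduced (well bottom): (14,-13,22) with a≤c, −a<b≤a
well minimum |f| = |-14| = 14 (negative-definite)

14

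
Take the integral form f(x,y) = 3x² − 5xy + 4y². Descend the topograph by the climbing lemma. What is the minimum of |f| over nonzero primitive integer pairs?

translate: b→1 (≡-5 mod 6), so (3,-5,4)→(3,1,2)
flip: (3,1,2)→(2,-1,3)
reduced (well bottom): (2,-1,3) with a≤c, −a<b≤a
well minimum = a = 2

2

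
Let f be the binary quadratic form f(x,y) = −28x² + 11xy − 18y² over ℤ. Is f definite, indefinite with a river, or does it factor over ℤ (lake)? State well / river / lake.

D = b²−4ac = 11² − 4·(-28)·(-18) = -1895
D < 0 ⇒ definite ⇒ every region one sign ⇒ single well

well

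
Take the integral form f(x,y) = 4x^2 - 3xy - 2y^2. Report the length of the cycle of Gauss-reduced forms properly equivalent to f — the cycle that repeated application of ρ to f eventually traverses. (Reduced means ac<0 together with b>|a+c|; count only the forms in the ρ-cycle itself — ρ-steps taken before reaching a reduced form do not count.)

D = 41, ⌊√D⌋ = 6
descent: ρ → (-2,3,4)  [lands on river]
river: ρ → (4,5,-1)
river: ρ → (-1,5,4)
river: ρ → (4,3,-2)
river: ρ → (-2,5,2)
river: ρ → (2,3,-4)
river: ρ → (-4,5,1)
river: ρ → (1,5,-4)
river: ρ → (-4,3,2)
river: ρ → (2,5,-2)
ρ-cycle length = 10 (tail of 1 descent step not counted)

10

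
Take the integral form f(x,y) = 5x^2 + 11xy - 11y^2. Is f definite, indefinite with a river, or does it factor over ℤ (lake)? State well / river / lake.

D = b²−4ac = 11² − 4·5·(-11) = 341
D > 0 non-square ⇒ indefinite ⇒ periodic river

river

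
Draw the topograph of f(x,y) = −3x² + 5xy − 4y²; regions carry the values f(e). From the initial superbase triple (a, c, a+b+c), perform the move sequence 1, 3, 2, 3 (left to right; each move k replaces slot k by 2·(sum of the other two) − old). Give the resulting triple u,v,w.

start (-3,-4,-2) = (f(1,0),f(0,1),f(1,1))
replace slot 1: 2·((-4)+(-2)) − (-3) = -9 → (-9,-4,-2)
replace slot 3: 2·((-9)+(-4)) − (-2) = -24 → (-9,-4,-24)
replace slot 2: 2·((-9)+(-24)) − (-4) = -62 → (-9,-62,-24)
replace slot 3: 2·((-9)+(-62)) − (-24) = -118 → (-9,-62,-118)

-9,-62,-118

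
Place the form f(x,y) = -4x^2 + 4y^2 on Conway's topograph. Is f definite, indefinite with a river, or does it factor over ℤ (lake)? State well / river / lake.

D = b²−4ac = 0² − 4·(-4)·4 = 64
D = 8² is a perfect square ⇒ form factors over ℤ ⇒ lakes

lake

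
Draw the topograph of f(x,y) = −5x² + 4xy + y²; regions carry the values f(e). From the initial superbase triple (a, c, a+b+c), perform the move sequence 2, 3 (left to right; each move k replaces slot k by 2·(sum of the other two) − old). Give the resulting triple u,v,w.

start (-5,1,0) = (f(1,0),f(0,1),f(1,1))
replace slot 2: 2·((-5)+0) − 1 = -11 → (-5,-11,0)
replace slot 3: 2·((-5)+(-11)) − 0 = -32 → (-5,-11,-32)

-5,-11,-32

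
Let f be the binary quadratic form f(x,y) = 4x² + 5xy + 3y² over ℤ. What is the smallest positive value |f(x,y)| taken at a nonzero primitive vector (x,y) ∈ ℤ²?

translate: b→-3 (≡5 mod 8), so (4,5,3)→(4,-3,2)
flip: (4,-3,2)→(2,3,4)
translate: b→-1 (≡3 mod 4), so (2,3,4)→(2,-1,3)
reduced (well bottom): (2,-1,3) with a≤c, −a<b≤a
well minimum = a = 2

2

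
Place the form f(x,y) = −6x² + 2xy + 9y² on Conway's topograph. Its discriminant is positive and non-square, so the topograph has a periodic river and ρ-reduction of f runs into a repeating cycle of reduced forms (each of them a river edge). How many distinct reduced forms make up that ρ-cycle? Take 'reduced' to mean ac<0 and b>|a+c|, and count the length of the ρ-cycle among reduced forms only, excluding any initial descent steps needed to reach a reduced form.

D = 220, ⌊√D⌋ = 14
descent: ρ → (9,-2,-6)
descent: ρ → (-6,14,1)  [lands on river]
river: ρ → (1,14,-6)
river: ρ → (-6,10,5)
river: ρ → (5,10,-6)
ρ-cycle length = 4 (tail of 2 descent steps not counted)

4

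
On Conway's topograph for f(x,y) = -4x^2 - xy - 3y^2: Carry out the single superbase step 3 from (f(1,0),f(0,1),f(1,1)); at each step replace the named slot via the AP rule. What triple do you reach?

start (-4,-3,-8) = (f(1,0),f(0,1),f(1,1))
replace slot 3: 2·((-4)+(-3)) − (-8) = -6 → (-4,-3,-6)

-4,-3,-6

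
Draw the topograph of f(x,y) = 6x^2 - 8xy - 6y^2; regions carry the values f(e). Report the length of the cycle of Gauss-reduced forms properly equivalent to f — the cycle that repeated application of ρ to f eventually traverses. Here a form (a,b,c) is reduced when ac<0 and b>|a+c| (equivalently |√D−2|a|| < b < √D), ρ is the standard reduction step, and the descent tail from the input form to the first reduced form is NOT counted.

D = 208, ⌊√D⌋ = 14
descent: ρ → (-6,8,6)  [lands on river]
river: ρ → (6,4,-8)
river: ρ → (-8,12,2)
river: ρ → (2,12,-8)
river: ρ → (-8,4,6)
river: ρ → (6,8,-6)
river: ρ → (-6,4,8)
river: ρ → (8,12,-2)
river: ρ → (-2,12,8)
river: ρ → (8,4,-6)
ρ-cycle length = 10 (tail of 1 descent step not counted)

10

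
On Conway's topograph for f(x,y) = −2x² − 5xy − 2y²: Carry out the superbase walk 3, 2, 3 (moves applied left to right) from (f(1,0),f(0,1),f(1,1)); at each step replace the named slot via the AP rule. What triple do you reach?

start (-2,-2,-9) = (f(1,0),f(0,1),f(1,1))
replace slot 3: 2·((-2)+(-2)) − (-9) = 1 → (-2,-2,1)
replace slot 2: 2·((-2)+1) − (-2) = 0 → (-2,0,1)
replace slot 3: 2·((-2)+0) − 1 = -5 → (-2,0,-5)

-2,0,-5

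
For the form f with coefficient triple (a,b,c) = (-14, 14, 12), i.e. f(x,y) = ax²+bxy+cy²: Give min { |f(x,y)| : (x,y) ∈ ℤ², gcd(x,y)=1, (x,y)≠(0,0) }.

river: ρ → (12,10,-16)
river: ρ → (-16,22,6)
river: ρ → (6,26,-8)
river: ρ → (-8,22,12)
river: ρ → (12,26,-4)
river: ρ → (-4,22,24)
river: ρ → (24,26,-2)
river: ρ → (-2,26,24)
river: ρ → (24,22,-4)
river: ρ → (-4,26,12)
river: ρ → (12,22,-8)
river: ρ → (-8,26,6)
river: ρ → (6,22,-16)
river: ρ → (-16,10,12)
river: ρ → (12,14,-14)
river: ρ → (-14,14,12)
closes: descent 0, river 16
min |a| on river = 2

2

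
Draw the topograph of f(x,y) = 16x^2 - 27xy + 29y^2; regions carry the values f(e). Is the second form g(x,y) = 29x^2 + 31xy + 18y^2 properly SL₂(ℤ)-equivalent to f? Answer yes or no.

D₁ = -1127, D₂ = -1127
f: translate: b→5 (≡-27 mod 32), so (16,-27,29)→(16,5,18)
f: reduced (well bottom): (16,5,18) with a≤c, −a<b≤a
g: translate: b→-27 (≡31 mod 58), so (29,31,18)→(29,-27,16)
g: flip: (29,-27,16)→(16,27,29)
g: translate: b→-5 (≡27 mod 32), so (16,27,29)→(16,-5,18)
g: reduced (well bottom): (16,-5,18) with a≤c, −a<b≤a
reduced forms (16, 5, 18) vs (16, -5, 18) ⇒ inequivalent

no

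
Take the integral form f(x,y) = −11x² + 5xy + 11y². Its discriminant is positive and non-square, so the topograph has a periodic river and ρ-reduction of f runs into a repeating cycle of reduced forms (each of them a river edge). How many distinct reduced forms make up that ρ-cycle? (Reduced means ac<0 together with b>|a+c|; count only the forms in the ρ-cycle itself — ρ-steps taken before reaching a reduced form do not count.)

D = 509, ⌊√D⌋ = 22
river: ρ → (11,17,-5)
river: ρ → (-5,13,17)
river: ρ → (17,21,-1)
river: ρ → (-1,21,17)
river: ρ → (17,13,-5)
river: ρ → (-5,17,11)
river: ρ → (11,5,-11)
river: ρ → (-11,17,5)
river: ρ → (5,13,-17)
river: ρ → (-17,21,1)
river: ρ → (1,21,-17)
river: ρ → (-17,13,5)
river: ρ → (5,17,-11)
river: ρ → (-11,5,11)
ρ-cycle length = 14 (tail of 0 descent steps not counted)

14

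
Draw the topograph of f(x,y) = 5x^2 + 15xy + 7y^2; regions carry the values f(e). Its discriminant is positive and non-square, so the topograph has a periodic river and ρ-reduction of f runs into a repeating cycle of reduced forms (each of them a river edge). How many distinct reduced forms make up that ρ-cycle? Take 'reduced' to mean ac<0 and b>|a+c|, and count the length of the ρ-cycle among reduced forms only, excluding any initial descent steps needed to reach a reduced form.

D = 85, ⌊√D⌋ = 9
descent: ρ → (7,-1,-3)
descent: ρ → (-3,7,3)  [lands on river]
river: ρ → (3,5,-5)
river: ρ → (-5,5,3)
river: ρ → (3,7,-3)
river: ρ → (-3,5,5)
river: ρ → (5,5,-3)
ρ-cycle length = 6 (tail of 2 descent steps not counted)

6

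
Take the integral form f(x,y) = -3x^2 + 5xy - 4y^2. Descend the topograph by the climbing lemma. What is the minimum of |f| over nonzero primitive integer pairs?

translate: b→1 (≡-5 mod 6), so (3,-5,4)→(3,1,2)
flip: (3,1,2)→(2,-1,3)
reduced (well bottom): (2,-1,3) with a≤c, −a<b≤a
well minimum |f| = |-2| = 2 (negative-definite)

2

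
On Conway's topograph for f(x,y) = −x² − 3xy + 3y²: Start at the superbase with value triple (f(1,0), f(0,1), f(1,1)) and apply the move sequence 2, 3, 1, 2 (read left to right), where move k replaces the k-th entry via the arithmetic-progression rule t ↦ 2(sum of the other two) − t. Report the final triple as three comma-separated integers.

start (-1,3,-1) = (f(1,0),f(0,1),f(1,1))
replace slot 2: 2·((-1)+(-1)) − 3 = -7 → (-1,-7,-1)
replace slot 3: 2·((-1)+(-7)) − (-1) = -15 → (-1,-7,-15)
replace slot 1: 2·((-7)+(-15)) − (-1) = -43 → (-43,-7,-15)
replace slot 2: 2·((-43)+(-15)) − (-7) = -109 → (-43,-109,-15)

-43,-109,-15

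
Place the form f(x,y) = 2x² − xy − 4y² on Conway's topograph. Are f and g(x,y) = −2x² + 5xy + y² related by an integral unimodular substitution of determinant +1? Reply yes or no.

D₁ = 33, D₂ = 33
river cycle of f (length 4): (2, 3, -3), (-3, 3, 2), (2, 5, -1), (-1, 5, 2)
river cycle of g (length 4): (1, 5, -2), (-2, 3, 3), (3, 3, -2), (-2, 5, 1)
cycles differ ⇒ inequivalent

no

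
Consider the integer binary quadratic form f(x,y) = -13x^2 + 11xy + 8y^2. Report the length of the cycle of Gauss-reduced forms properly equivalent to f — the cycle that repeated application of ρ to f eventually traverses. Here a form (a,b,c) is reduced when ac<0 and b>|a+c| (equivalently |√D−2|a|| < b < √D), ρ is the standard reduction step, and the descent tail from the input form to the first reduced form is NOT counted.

D = 537, ⌊√D⌋ = 23
river: ρ → (8,21,-3)
river: ρ → (-3,21,8)
river: ρ → (8,11,-13)
river: ρ → (-13,15,6)
river: ρ → (6,21,-4)
river: ρ → (-4,19,11)
river: ρ → (11,3,-12)
river: ρ → (-12,21,2)
river: ρ → (2,23,-1)
river: ρ → (-1,23,2)
river: ρ → (2,21,-12)
river: ρ → (-12,3,11)
river: ρ → (11,19,-4)
river: ρ → (-4,21,6)
river: ρ → (6,15,-13)
river: ρ → (-13,11,8)
ρ-cycle length = 16 (tail of 0 descent steps not counted)

16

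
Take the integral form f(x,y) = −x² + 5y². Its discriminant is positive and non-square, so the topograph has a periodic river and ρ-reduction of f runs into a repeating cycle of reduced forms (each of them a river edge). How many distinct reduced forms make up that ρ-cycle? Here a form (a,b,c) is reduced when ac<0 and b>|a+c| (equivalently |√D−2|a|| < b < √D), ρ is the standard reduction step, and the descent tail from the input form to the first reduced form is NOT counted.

D = 20, ⌊√D⌋ = 4
descent: ρ → (5,0,-1)
descent: ρ → (-1,4,1)  [lands on river]
river: ρ → (1,4,-1)
ρ-cycle length = 2 (tail of 2 descent steps not counted)

2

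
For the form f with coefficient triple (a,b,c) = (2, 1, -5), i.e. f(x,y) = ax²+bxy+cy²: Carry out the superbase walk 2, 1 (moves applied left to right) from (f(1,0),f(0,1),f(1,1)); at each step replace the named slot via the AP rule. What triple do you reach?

start (2,-5,-2) = (f(1,0),f(0,1),f(1,1))
replace slot 2: 2·(2+(-2)) − (-5) = 5 → (2,5,-2)
replace slot 1: 2·(5+(-2)) − 2 = 4 → (4,5,-2)

4,5,-2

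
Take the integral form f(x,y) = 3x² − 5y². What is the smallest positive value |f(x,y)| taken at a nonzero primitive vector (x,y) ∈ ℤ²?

descent: ρ → (-5,0,3)
descent: ρ → (3,6,-2)  [lands on river]
river: ρ → (-2,6,3)
closes: descent 2, river 2
min |a| on river = 2

2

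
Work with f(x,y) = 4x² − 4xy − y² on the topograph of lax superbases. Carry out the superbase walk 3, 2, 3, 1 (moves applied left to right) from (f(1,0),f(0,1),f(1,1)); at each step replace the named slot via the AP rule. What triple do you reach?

start (4,-1,-1) = (f(1,0),f(0,1),f(1,1))
replace slot 3: 2·(4+(-1)) − (-1) = 7 → (4,-1,7)
replace slot 2: 2·(4+7) − (-1) = 23 → (4,23,7)
replace slot 3: 2·(4+23) − 7 = 47 → (4,23,47)
replace slot 1: 2·(23+47) − 4 = 136 → (136,23,47)

136,23,47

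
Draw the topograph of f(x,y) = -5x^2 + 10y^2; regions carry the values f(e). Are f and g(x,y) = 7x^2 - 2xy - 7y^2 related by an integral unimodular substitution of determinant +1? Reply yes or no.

D₁ = 200, D₂ = 200
river cycle of f (length 2): (-5, 10, 5), (5, 10, -5)
river cycle of g (length 6): (-7, 2, 7), (7, 12, -2), (-2, 12, 7), (7, 2, -7), (-7, 12, 2), (2, 12, -7)
cycles differ ⇒ inequivalent

no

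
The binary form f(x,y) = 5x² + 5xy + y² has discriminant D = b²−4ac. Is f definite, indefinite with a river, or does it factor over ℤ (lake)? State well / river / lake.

D = b²−4ac = 5² − 4·5·1 = 5
D > 0 non-square ⇒ indefinite ⇒ periodic river

river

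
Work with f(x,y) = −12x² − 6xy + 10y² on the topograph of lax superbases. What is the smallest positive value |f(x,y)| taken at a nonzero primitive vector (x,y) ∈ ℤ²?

descent: ρ → (10,6,-12)  [lands on river]
river: ρ → (-12,18,4)
river: ρ → (4,22,-2)
river: ρ → (-2,22,4)
river: ρ → (4,18,-12)
river: ρ → (-12,6,10)
river: ρ → (10,14,-8)
river: ρ → (-8,18,6)
river: ρ → (6,18,-8)
river: ρ → (-8,14,10)
closes: descent 1, river 10
min |a| on river = 2

2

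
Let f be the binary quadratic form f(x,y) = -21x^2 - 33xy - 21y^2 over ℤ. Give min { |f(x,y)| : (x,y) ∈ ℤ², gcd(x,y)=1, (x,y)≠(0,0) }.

translate: b→-9 (≡33 mod 42), so (21,33,21)→(21,-9,9)
flip: (21,-9,9)→(9,9,21)
reduced (well bottom): (9,9,21) with a≤c, −a<b≤a
well minimum |f| = |-9| = 9 (negative-definite)

9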